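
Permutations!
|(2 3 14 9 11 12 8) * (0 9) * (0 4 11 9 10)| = |(0 10)(2 3 14 4 11 12 8)| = 14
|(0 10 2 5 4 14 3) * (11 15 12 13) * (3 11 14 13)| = |(0 10 2 5 4 13 14 11 15 12 3)| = 11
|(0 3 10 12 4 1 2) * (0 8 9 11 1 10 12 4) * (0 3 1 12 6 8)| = 6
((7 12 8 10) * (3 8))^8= (3 7 8 12 10)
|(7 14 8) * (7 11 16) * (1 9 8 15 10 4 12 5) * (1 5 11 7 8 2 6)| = 36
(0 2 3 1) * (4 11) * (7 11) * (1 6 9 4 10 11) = (0 2 3 6 9 4 7 1)(10 11) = [2, 0, 3, 6, 7, 5, 9, 1, 8, 4, 11, 10]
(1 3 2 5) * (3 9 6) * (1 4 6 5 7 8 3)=(1 9 5 4 6)(2 7 8 3)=[0, 9, 7, 2, 6, 4, 1, 8, 3, 5]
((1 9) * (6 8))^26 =(9)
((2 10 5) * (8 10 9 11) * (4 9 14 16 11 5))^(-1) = (2 5 9 4 10 8 11 16 14)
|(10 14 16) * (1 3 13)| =|(1 3 13)(10 14 16)| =3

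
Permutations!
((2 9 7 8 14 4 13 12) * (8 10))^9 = (14)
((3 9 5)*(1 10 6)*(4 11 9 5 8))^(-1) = (1 6 10)(3 5)(4 8 9 11)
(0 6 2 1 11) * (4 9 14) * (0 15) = (0 6 2 1 11 15)(4 9 14) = [6, 11, 1, 3, 9, 5, 2, 7, 8, 14, 10, 15, 12, 13, 4, 0]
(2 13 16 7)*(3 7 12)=(2 13 16 12 3 7)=[0, 1, 13, 7, 4, 5, 6, 2, 8, 9, 10, 11, 3, 16, 14, 15, 12]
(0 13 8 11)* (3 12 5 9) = (0 13 8 11)(3 12 5 9) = [13, 1, 2, 12, 4, 9, 6, 7, 11, 3, 10, 0, 5, 8]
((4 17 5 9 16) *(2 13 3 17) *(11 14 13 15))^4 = ((2 15 11 14 13 3 17 5 9 16 4))^4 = (2 13 9 15 3 16 11 17 4 14 5)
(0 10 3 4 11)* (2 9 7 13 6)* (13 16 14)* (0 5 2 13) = (0 10 3 4 11 5 2 9 7 16 14)(6 13) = [10, 1, 9, 4, 11, 2, 13, 16, 8, 7, 3, 5, 12, 6, 0, 15, 14]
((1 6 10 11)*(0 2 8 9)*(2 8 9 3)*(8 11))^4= (0 10 9 6 2 1 3 11 8)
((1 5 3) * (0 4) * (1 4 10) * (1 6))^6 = ((0 10 6 1 5 3 4))^6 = (0 4 3 5 1 6 10)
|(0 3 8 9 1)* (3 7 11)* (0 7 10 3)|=8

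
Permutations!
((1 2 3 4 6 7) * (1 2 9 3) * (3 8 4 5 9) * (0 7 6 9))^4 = (0 3 2)(1 7 5)(4 9 8) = ((0 7 2 1 3 5)(4 9 8))^4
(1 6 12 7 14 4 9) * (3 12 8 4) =(1 6 8 4 9)(3 12 7 14) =[0, 6, 2, 12, 9, 5, 8, 14, 4, 1, 10, 11, 7, 13, 3]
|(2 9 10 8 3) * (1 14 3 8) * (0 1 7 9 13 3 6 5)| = |(0 1 14 6 5)(2 13 3)(7 9 10)| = 15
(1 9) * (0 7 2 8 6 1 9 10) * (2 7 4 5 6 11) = (0 4 5 6 1 10)(2 8 11) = [4, 10, 8, 3, 5, 6, 1, 7, 11, 9, 0, 2]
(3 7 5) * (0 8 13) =(0 8 13)(3 7 5) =[8, 1, 2, 7, 4, 3, 6, 5, 13, 9, 10, 11, 12, 0]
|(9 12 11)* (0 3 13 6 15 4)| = |(0 3 13 6 15 4)(9 12 11)| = 6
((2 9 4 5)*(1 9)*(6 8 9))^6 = ((1 6 8 9 4 5 2))^6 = (1 2 5 4 9 8 6)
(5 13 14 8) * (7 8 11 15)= (5 13 14 11 15 7 8)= [0, 1, 2, 3, 4, 13, 6, 8, 5, 9, 10, 15, 12, 14, 11, 7]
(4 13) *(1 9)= (1 9)(4 13)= [0, 9, 2, 3, 13, 5, 6, 7, 8, 1, 10, 11, 12, 4]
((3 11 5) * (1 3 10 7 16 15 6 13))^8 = ((1 3 11 5 10 7 16 15 6 13))^8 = (1 6 16 10 11)(3 13 15 7 5)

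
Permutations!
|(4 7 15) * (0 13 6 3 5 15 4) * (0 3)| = |(0 13 6)(3 5 15)(4 7)| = 6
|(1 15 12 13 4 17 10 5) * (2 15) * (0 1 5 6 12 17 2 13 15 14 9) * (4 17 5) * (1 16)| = 14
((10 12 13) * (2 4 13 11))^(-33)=(2 10)(4 12)(11 13)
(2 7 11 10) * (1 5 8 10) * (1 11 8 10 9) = (11)(1 5 10 2 7 8 9) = [0, 5, 7, 3, 4, 10, 6, 8, 9, 1, 2, 11]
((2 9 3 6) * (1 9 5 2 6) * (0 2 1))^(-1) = ((0 2 5 1 9 3))^(-1) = (0 3 9 1 5 2)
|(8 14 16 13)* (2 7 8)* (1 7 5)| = 8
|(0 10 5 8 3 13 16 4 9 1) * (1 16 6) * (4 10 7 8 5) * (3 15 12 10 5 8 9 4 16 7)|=30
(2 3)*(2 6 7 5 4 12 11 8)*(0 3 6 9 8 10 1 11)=[3, 11, 6, 9, 12, 4, 7, 5, 2, 8, 1, 10, 0]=(0 3 9 8 2 6 7 5 4 12)(1 11 10)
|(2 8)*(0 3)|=2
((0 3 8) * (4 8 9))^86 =(0 3 9 4 8)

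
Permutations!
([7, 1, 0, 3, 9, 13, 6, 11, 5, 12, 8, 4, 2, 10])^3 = (0 4 2 11 12 7 9)(5 8 10 13)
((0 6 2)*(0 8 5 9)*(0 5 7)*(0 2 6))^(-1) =((2 8 7)(5 9))^(-1) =(2 7 8)(5 9)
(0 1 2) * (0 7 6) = [1, 2, 7, 3, 4, 5, 0, 6] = (0 1 2 7 6)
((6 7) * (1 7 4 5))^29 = (1 5 4 6 7)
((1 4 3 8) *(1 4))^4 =(3 8 4)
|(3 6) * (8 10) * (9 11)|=2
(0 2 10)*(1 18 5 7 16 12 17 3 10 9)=[2, 18, 9, 10, 4, 7, 6, 16, 8, 1, 0, 11, 17, 13, 14, 15, 12, 3, 5]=(0 2 9 1 18 5 7 16 12 17 3 10)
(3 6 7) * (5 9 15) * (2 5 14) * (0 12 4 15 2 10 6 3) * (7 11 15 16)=(0 12 4 16 7)(2 5 9)(6 11 15 14 10)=[12, 1, 5, 3, 16, 9, 11, 0, 8, 2, 6, 15, 4, 13, 10, 14, 7]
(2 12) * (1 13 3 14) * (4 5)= (1 13 3 14)(2 12)(4 5)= [0, 13, 12, 14, 5, 4, 6, 7, 8, 9, 10, 11, 2, 3, 1]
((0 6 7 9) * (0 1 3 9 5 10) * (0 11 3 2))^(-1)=(0 2 1 9 3 11 10 5 7 6)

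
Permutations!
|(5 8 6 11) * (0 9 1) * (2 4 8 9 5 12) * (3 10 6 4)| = 12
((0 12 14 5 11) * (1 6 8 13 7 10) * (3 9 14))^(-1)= ((0 12 3 9 14 5 11)(1 6 8 13 7 10))^(-1)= (0 11 5 14 9 3 12)(1 10 7 13 8 6)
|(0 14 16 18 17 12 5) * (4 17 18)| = 7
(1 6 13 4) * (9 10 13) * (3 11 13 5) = (1 6 9 10 5 3 11 13 4) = [0, 6, 2, 11, 1, 3, 9, 7, 8, 10, 5, 13, 12, 4]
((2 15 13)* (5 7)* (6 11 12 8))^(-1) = ((2 15 13)(5 7)(6 11 12 8))^(-1) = (2 13 15)(5 7)(6 8 12 11)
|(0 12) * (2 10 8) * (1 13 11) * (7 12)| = |(0 7 12)(1 13 11)(2 10 8)| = 3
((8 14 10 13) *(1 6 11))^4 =(14)(1 6 11) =((1 6 11)(8 14 10 13))^4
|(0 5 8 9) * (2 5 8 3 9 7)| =7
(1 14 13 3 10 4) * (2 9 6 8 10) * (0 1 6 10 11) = [1, 14, 9, 2, 6, 5, 8, 7, 11, 10, 4, 0, 12, 3, 13] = (0 1 14 13 3 2 9 10 4 6 8 11)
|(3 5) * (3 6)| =3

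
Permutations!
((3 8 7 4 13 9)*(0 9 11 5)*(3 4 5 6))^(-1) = ((0 9 4 13 11 6 3 8 7 5))^(-1) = (0 5 7 8 3 6 11 13 4 9)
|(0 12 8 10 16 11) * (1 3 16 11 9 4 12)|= 10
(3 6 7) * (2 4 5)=(2 4 5)(3 6 7)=[0, 1, 4, 6, 5, 2, 7, 3]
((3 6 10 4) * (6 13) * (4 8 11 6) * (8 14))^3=((3 13 4)(6 10 14 8 11))^3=(6 8 10 11 14)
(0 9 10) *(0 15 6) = (0 9 10 15 6) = [9, 1, 2, 3, 4, 5, 0, 7, 8, 10, 15, 11, 12, 13, 14, 6]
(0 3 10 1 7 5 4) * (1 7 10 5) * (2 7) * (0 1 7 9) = (0 3 5 4 1 10 2 9) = [3, 10, 9, 5, 1, 4, 6, 7, 8, 0, 2]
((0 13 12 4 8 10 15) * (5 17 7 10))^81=(0 13 12 4 8 5 17 7 10 15)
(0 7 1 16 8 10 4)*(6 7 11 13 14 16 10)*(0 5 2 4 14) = [11, 10, 4, 3, 5, 2, 7, 1, 6, 9, 14, 13, 12, 0, 16, 15, 8] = (0 11 13)(1 10 14 16 8 6 7)(2 4 5)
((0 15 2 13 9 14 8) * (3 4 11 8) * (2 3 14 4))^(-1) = (0 8 11 4 9 13 2 3 15)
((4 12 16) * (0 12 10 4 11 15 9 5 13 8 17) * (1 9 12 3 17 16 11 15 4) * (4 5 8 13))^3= (17)(1 16 11 10 8 12 4 9 15 5)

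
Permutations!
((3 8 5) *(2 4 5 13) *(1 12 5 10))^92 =(1 5 8 2 10 12 3 13 4)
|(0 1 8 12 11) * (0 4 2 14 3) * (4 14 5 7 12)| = |(0 1 8 4 2 5 7 12 11 14 3)| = 11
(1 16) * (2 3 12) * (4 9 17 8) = (1 16)(2 3 12)(4 9 17 8) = [0, 16, 3, 12, 9, 5, 6, 7, 4, 17, 10, 11, 2, 13, 14, 15, 1, 8]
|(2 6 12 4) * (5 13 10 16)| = 4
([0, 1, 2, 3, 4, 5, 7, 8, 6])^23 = (6 8 7)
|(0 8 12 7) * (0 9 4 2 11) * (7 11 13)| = 20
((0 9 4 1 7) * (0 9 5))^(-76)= (9)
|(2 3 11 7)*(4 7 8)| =|(2 3 11 8 4 7)| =6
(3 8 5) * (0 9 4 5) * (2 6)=[9, 1, 6, 8, 5, 3, 2, 7, 0, 4]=(0 9 4 5 3 8)(2 6)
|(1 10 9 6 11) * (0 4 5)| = |(0 4 5)(1 10 9 6 11)| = 15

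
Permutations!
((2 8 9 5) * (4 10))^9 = ((2 8 9 5)(4 10))^9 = (2 8 9 5)(4 10)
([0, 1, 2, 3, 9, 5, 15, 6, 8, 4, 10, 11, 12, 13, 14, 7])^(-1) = (4 9)(6 7 15)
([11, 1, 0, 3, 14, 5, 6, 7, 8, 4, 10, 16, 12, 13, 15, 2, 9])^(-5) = (0 9 15 11 4 2 16 14)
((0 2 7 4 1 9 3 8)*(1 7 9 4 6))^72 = (0 9 8 2 3)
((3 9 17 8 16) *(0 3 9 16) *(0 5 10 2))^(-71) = ((0 3 16 9 17 8 5 10 2))^(-71) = (0 3 16 9 17 8 5 10 2)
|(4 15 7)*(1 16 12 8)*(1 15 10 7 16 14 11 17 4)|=28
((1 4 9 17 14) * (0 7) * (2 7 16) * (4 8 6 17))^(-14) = ((0 16 2 7)(1 8 6 17 14)(4 9))^(-14) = (0 2)(1 8 6 17 14)(7 16)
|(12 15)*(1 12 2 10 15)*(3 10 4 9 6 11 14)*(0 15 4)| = 42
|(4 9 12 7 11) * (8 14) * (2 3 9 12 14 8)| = |(2 3 9 14)(4 12 7 11)| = 4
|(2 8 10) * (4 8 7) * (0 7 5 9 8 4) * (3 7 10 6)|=9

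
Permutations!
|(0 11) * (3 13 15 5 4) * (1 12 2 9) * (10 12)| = 10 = |(0 11)(1 10 12 2 9)(3 13 15 5 4)|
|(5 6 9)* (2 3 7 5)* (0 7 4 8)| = |(0 7 5 6 9 2 3 4 8)| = 9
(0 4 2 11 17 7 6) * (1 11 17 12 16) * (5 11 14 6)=[4, 14, 17, 3, 2, 11, 0, 5, 8, 9, 10, 12, 16, 13, 6, 15, 1, 7]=(0 4 2 17 7 5 11 12 16 1 14 6)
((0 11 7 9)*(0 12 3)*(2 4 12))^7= ((0 11 7 9 2 4 12 3))^7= (0 3 12 4 2 9 7 11)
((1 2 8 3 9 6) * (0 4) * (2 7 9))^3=((0 4)(1 7 9 6)(2 8 3))^3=(0 4)(1 6 9 7)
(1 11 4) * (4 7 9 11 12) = (1 12 4)(7 9 11) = [0, 12, 2, 3, 1, 5, 6, 9, 8, 11, 10, 7, 4]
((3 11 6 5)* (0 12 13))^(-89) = ((0 12 13)(3 11 6 5))^(-89) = (0 12 13)(3 5 6 11)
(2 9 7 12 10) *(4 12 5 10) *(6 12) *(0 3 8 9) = [3, 1, 0, 8, 6, 10, 12, 5, 9, 7, 2, 11, 4] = (0 3 8 9 7 5 10 2)(4 6 12)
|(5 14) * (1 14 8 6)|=5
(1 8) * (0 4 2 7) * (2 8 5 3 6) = [4, 5, 7, 6, 8, 3, 2, 0, 1] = (0 4 8 1 5 3 6 2 7)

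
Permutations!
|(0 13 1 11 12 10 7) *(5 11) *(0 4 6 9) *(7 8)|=|(0 13 1 5 11 12 10 8 7 4 6 9)|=12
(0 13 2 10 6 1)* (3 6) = (0 13 2 10 3 6 1) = [13, 0, 10, 6, 4, 5, 1, 7, 8, 9, 3, 11, 12, 2]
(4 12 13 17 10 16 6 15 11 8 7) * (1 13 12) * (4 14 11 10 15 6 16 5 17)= [0, 13, 2, 3, 1, 17, 6, 14, 7, 9, 5, 8, 12, 4, 11, 10, 16, 15]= (1 13 4)(5 17 15 10)(7 14 11 8)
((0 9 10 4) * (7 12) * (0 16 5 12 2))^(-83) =((0 9 10 4 16 5 12 7 2))^(-83) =(0 7 5 4 9 2 12 16 10)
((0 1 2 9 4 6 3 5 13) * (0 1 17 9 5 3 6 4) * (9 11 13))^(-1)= ((0 17 11 13 1 2 5 9))^(-1)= (0 9 5 2 1 13 11 17)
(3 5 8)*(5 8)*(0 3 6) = (0 3 8 6) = [3, 1, 2, 8, 4, 5, 0, 7, 6]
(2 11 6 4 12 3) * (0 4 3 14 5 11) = (0 4 12 14 5 11 6 3 2) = [4, 1, 0, 2, 12, 11, 3, 7, 8, 9, 10, 6, 14, 13, 5]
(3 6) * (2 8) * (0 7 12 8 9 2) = (0 7 12 8)(2 9)(3 6) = [7, 1, 9, 6, 4, 5, 3, 12, 0, 2, 10, 11, 8]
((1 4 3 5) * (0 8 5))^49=(0 8 5 1 4 3)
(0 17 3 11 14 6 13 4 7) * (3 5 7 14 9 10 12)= [17, 1, 2, 11, 14, 7, 13, 0, 8, 10, 12, 9, 3, 4, 6, 15, 16, 5]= (0 17 5 7)(3 11 9 10 12)(4 14 6 13)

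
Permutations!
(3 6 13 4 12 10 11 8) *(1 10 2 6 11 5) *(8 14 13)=[0, 10, 6, 11, 12, 1, 8, 7, 3, 9, 5, 14, 2, 4, 13]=(1 10 5)(2 6 8 3 11 14 13 4 12)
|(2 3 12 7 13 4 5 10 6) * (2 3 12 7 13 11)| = 10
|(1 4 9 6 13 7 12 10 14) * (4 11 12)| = 5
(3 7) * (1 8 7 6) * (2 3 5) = (1 8 7 5 2 3 6) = [0, 8, 3, 6, 4, 2, 1, 5, 7]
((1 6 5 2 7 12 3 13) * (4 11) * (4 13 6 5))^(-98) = ((1 5 2 7 12 3 6 4 11 13))^(-98) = (1 2 12 6 11)(3 4 13 5 7)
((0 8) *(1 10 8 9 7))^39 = (0 1)(7 8)(9 10)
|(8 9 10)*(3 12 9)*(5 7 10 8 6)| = 4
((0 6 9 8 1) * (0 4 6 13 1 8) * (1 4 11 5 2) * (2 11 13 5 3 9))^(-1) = (0 9 3 11 5)(1 2 6 4 13)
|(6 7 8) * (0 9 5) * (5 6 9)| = 4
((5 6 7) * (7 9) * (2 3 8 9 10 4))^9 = ((2 3 8 9 7 5 6 10 4))^9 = (10)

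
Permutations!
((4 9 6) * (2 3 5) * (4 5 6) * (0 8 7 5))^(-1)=((0 8 7 5 2 3 6)(4 9))^(-1)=(0 6 3 2 5 7 8)(4 9)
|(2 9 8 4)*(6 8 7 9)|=4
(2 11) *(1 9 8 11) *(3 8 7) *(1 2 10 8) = (1 9 7 3)(8 11 10) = [0, 9, 2, 1, 4, 5, 6, 3, 11, 7, 8, 10]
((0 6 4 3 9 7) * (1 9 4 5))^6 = ((0 6 5 1 9 7)(3 4))^6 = (9)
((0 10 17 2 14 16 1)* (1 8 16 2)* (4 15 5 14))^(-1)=(0 1 17 10)(2 14 5 15 4)(8 16)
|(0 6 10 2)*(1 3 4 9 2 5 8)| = 10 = |(0 6 10 5 8 1 3 4 9 2)|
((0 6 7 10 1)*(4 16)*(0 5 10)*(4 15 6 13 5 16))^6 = ((0 13 5 10 1 16 15 6 7))^6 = (0 15 10)(1 13 6)(5 7 16)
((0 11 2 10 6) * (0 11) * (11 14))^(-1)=((2 10 6 14 11))^(-1)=(2 11 14 6 10)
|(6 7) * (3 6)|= |(3 6 7)|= 3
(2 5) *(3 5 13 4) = [0, 1, 13, 5, 3, 2, 6, 7, 8, 9, 10, 11, 12, 4] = (2 13 4 3 5)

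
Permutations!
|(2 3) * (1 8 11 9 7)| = 10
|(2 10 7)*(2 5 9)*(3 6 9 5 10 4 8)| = 6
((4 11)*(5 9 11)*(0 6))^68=(11)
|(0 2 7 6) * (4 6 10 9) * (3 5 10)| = |(0 2 7 3 5 10 9 4 6)| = 9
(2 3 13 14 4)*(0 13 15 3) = [13, 1, 0, 15, 2, 5, 6, 7, 8, 9, 10, 11, 12, 14, 4, 3] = (0 13 14 4 2)(3 15)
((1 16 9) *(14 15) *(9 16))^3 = (16)(1 9)(14 15)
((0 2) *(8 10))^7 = ((0 2)(8 10))^7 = (0 2)(8 10)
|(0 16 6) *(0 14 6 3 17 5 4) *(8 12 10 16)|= 18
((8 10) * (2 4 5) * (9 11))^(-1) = (2 5 4)(8 10)(9 11)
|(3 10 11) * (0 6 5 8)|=|(0 6 5 8)(3 10 11)|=12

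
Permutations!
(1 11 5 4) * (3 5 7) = (1 11 7 3 5 4) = [0, 11, 2, 5, 1, 4, 6, 3, 8, 9, 10, 7]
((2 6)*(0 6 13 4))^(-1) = ((0 6 2 13 4))^(-1) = (0 4 13 2 6)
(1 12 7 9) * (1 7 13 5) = (1 12 13 5)(7 9) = [0, 12, 2, 3, 4, 1, 6, 9, 8, 7, 10, 11, 13, 5]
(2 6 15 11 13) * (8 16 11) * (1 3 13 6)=(1 3 13 2)(6 15 8 16 11)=[0, 3, 1, 13, 4, 5, 15, 7, 16, 9, 10, 6, 12, 2, 14, 8, 11]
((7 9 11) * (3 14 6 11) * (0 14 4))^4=(0 7)(3 6)(4 11)(9 14)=((0 14 6 11 7 9 3 4))^4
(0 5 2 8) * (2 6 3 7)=(0 5 6 3 7 2 8)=[5, 1, 8, 7, 4, 6, 3, 2, 0]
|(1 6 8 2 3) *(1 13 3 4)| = 10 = |(1 6 8 2 4)(3 13)|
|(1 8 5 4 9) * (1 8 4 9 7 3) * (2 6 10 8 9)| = |(1 4 7 3)(2 6 10 8 5)| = 20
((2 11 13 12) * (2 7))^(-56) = ((2 11 13 12 7))^(-56) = (2 7 12 13 11)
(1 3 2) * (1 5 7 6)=(1 3 2 5 7 6)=[0, 3, 5, 2, 4, 7, 1, 6]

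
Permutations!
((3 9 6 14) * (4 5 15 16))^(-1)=(3 14 6 9)(4 16 15 5)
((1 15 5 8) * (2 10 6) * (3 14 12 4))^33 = ((1 15 5 8)(2 10 6)(3 14 12 4))^33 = (1 15 5 8)(3 14 12 4)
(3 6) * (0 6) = (0 6 3) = [6, 1, 2, 0, 4, 5, 3]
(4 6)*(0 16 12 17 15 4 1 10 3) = (0 16 12 17 15 4 6 1 10 3) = [16, 10, 2, 0, 6, 5, 1, 7, 8, 9, 3, 11, 17, 13, 14, 4, 12, 15]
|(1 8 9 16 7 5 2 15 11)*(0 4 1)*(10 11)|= |(0 4 1 8 9 16 7 5 2 15 10 11)|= 12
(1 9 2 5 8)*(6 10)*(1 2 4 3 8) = [0, 9, 5, 8, 3, 1, 10, 7, 2, 4, 6] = (1 9 4 3 8 2 5)(6 10)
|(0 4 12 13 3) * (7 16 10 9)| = 20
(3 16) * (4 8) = [0, 1, 2, 16, 8, 5, 6, 7, 4, 9, 10, 11, 12, 13, 14, 15, 3] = (3 16)(4 8)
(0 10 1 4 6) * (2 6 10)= (0 2 6)(1 4 10)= [2, 4, 6, 3, 10, 5, 0, 7, 8, 9, 1]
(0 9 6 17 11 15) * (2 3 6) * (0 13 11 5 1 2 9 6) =[6, 2, 3, 0, 4, 1, 17, 7, 8, 9, 10, 15, 12, 11, 14, 13, 16, 5] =(0 6 17 5 1 2 3)(11 15 13)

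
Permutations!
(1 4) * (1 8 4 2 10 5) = (1 2 10 5)(4 8) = [0, 2, 10, 3, 8, 1, 6, 7, 4, 9, 5]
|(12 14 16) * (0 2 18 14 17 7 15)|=9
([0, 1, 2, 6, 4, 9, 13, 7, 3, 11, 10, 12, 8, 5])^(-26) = (3 12 9 13)(5 6 8 11)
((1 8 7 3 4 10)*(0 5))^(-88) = ((0 5)(1 8 7 3 4 10))^(-88) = (1 7 4)(3 10 8)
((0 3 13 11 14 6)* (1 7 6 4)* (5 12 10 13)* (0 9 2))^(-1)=(0 2 9 6 7 1 4 14 11 13 10 12 5 3)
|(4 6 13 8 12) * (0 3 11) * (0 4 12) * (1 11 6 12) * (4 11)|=|(0 3 6 13 8)(1 4 12)|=15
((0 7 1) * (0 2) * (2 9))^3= (0 9 7 2 1)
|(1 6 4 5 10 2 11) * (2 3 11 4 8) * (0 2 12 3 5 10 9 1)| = 12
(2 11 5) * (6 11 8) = (2 8 6 11 5) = [0, 1, 8, 3, 4, 2, 11, 7, 6, 9, 10, 5]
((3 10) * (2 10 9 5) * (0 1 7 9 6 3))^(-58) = ((0 1 7 9 5 2 10)(3 6))^(-58) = (0 2 9 1 10 5 7)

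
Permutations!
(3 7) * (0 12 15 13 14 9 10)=(0 12 15 13 14 9 10)(3 7)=[12, 1, 2, 7, 4, 5, 6, 3, 8, 10, 0, 11, 15, 14, 9, 13]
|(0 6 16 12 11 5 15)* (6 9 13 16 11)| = |(0 9 13 16 12 6 11 5 15)| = 9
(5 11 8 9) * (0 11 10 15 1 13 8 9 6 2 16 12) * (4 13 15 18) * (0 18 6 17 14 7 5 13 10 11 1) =(0 1 15)(2 16 12 18 4 10 6)(5 11 9 13 8 17 14 7) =[1, 15, 16, 3, 10, 11, 2, 5, 17, 13, 6, 9, 18, 8, 7, 0, 12, 14, 4]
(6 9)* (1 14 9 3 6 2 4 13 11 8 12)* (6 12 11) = (1 14 9 2 4 13 6 3 12)(8 11) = [0, 14, 4, 12, 13, 5, 3, 7, 11, 2, 10, 8, 1, 6, 9]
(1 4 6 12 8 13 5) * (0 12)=(0 12 8 13 5 1 4 6)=[12, 4, 2, 3, 6, 1, 0, 7, 13, 9, 10, 11, 8, 5]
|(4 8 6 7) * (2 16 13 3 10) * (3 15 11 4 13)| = 28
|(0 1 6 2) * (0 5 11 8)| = 7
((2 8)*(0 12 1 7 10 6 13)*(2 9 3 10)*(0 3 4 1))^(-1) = (0 12)(1 4 9 8 2 7)(3 13 6 10)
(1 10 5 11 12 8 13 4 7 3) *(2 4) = (1 10 5 11 12 8 13 2 4 7 3) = [0, 10, 4, 1, 7, 11, 6, 3, 13, 9, 5, 12, 8, 2]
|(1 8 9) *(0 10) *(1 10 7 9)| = |(0 7 9 10)(1 8)| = 4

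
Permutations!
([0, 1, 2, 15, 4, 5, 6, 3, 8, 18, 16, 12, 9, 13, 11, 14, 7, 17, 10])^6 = (3 18 14 16 12)(7 9 15 10 11)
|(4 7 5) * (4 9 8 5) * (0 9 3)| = |(0 9 8 5 3)(4 7)| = 10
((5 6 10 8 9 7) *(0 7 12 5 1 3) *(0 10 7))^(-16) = ((1 3 10 8 9 12 5 6 7))^(-16) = (1 10 9 5 7 3 8 12 6)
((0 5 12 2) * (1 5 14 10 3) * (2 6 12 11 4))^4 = ((0 14 10 3 1 5 11 4 2)(6 12))^4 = (0 1 2 3 4 10 11 14 5)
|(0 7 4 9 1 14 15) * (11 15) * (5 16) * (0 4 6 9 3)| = |(0 7 6 9 1 14 11 15 4 3)(5 16)| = 10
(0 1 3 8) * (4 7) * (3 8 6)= (0 1 8)(3 6)(4 7)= [1, 8, 2, 6, 7, 5, 3, 4, 0]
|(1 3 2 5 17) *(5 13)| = |(1 3 2 13 5 17)| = 6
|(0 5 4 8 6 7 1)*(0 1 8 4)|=|(0 5)(6 7 8)|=6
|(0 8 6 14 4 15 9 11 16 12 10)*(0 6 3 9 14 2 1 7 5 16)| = 120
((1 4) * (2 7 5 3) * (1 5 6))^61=(1 7 3 4 6 2 5)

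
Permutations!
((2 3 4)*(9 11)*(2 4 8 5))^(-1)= ((2 3 8 5)(9 11))^(-1)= (2 5 8 3)(9 11)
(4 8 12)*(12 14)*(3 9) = (3 9)(4 8 14 12) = [0, 1, 2, 9, 8, 5, 6, 7, 14, 3, 10, 11, 4, 13, 12]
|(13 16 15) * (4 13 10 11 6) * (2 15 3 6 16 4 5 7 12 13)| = 12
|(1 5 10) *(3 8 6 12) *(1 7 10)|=|(1 5)(3 8 6 12)(7 10)|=4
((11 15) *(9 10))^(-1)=(9 10)(11 15)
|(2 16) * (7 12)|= 2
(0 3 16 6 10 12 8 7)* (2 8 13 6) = (0 3 16 2 8 7)(6 10 12 13) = [3, 1, 8, 16, 4, 5, 10, 0, 7, 9, 12, 11, 13, 6, 14, 15, 2]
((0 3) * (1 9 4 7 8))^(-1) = ((0 3)(1 9 4 7 8))^(-1) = (0 3)(1 8 7 4 9)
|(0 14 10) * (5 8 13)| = 3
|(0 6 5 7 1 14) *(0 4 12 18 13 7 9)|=28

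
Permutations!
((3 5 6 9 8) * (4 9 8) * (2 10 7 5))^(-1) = (2 3 8 6 5 7 10)(4 9)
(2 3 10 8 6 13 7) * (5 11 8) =[0, 1, 3, 10, 4, 11, 13, 2, 6, 9, 5, 8, 12, 7] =(2 3 10 5 11 8 6 13 7)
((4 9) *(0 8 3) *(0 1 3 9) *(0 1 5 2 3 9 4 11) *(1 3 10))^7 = (0 1 5 8 9 2 4 11 10 3)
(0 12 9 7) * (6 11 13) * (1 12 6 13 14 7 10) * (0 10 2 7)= (0 6 11 14)(1 12 9 2 7 10)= [6, 12, 7, 3, 4, 5, 11, 10, 8, 2, 1, 14, 9, 13, 0]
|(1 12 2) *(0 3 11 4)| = |(0 3 11 4)(1 12 2)| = 12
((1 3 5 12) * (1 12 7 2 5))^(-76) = ((12)(1 3)(2 5 7))^(-76) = (12)(2 7 5)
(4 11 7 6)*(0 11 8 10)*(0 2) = [11, 1, 0, 3, 8, 5, 4, 6, 10, 9, 2, 7] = (0 11 7 6 4 8 10 2)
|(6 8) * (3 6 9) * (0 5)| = |(0 5)(3 6 8 9)| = 4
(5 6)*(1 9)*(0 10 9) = (0 10 9 1)(5 6) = [10, 0, 2, 3, 4, 6, 5, 7, 8, 1, 9]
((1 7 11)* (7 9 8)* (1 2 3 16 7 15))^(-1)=((1 9 8 15)(2 3 16 7 11))^(-1)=(1 15 8 9)(2 11 7 16 3)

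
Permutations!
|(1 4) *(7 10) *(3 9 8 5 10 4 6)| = |(1 6 3 9 8 5 10 7 4)| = 9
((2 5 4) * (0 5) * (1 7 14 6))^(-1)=((0 5 4 2)(1 7 14 6))^(-1)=(0 2 4 5)(1 6 14 7)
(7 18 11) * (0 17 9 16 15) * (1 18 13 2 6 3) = (0 17 9 16 15)(1 18 11 7 13 2 6 3) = [17, 18, 6, 1, 4, 5, 3, 13, 8, 16, 10, 7, 12, 2, 14, 0, 15, 9, 11]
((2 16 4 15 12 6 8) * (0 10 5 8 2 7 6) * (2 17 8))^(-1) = (0 12 15 4 16 2 5 10)(6 7 8 17)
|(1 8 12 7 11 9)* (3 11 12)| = 10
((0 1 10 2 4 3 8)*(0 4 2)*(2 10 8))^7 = (10)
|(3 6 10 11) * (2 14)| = 4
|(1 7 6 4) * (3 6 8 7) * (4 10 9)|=6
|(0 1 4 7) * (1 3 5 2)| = |(0 3 5 2 1 4 7)| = 7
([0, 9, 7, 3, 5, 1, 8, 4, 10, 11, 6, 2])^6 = (1 5 4 7 2 11 9)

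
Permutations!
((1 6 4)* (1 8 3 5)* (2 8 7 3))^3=((1 6 4 7 3 5)(2 8))^3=(1 7)(2 8)(3 6)(4 5)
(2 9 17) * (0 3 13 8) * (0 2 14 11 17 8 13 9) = (0 3 9 8 2)(11 17 14) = [3, 1, 0, 9, 4, 5, 6, 7, 2, 8, 10, 17, 12, 13, 11, 15, 16, 14]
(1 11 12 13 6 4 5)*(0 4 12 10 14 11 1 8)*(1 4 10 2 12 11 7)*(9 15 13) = [10, 4, 12, 3, 5, 8, 11, 1, 0, 15, 14, 2, 9, 6, 7, 13] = (0 10 14 7 1 4 5 8)(2 12 9 15 13 6 11)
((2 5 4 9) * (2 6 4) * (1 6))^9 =(1 6 4 9)(2 5)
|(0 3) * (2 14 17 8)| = 4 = |(0 3)(2 14 17 8)|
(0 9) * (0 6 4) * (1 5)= [9, 5, 2, 3, 0, 1, 4, 7, 8, 6]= (0 9 6 4)(1 5)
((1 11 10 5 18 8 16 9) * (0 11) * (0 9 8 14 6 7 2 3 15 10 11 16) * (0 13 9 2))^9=(0 10 13 14 2)(1 7 15 8 18)(3 16 5 9 6)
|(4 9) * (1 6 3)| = 6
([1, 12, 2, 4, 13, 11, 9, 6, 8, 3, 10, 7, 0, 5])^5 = [12, 0, 2, 7, 6, 3, 5, 13, 8, 11, 10, 4, 1, 9]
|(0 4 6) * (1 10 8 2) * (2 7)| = 15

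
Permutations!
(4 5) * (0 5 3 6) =(0 5 4 3 6) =[5, 1, 2, 6, 3, 4, 0]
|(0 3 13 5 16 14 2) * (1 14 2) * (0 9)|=|(0 3 13 5 16 2 9)(1 14)|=14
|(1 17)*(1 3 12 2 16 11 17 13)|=6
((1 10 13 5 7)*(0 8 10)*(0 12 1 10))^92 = (13)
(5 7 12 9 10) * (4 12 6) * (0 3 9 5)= (0 3 9 10)(4 12 5 7 6)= [3, 1, 2, 9, 12, 7, 4, 6, 8, 10, 0, 11, 5]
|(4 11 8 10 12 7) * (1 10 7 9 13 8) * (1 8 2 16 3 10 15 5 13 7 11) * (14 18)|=12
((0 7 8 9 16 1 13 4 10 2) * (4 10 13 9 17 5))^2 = (0 8 5 13 2 7 17 4 10)(1 16 9) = ((0 7 8 17 5 4 13 10 2)(1 9 16))^2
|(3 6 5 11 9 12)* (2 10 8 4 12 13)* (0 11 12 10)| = 60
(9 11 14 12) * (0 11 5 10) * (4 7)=(0 11 14 12 9 5 10)(4 7)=[11, 1, 2, 3, 7, 10, 6, 4, 8, 5, 0, 14, 9, 13, 12]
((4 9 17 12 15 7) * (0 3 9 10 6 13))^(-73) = ((0 3 9 17 12 15 7 4 10 6 13))^(-73) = (0 12 10 3 15 6 9 7 13 17 4)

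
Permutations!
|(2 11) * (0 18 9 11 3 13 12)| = 8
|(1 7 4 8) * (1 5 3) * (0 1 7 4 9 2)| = |(0 1 4 8 5 3 7 9 2)| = 9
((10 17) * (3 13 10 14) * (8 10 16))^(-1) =((3 13 16 8 10 17 14))^(-1) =(3 14 17 10 8 16 13)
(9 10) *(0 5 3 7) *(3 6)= (0 5 6 3 7)(9 10)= [5, 1, 2, 7, 4, 6, 3, 0, 8, 10, 9]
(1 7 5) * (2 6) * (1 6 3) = [0, 7, 3, 1, 4, 6, 2, 5] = (1 7 5 6 2 3)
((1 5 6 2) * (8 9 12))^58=(1 6)(2 5)(8 9 12)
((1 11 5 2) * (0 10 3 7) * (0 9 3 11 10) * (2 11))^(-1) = (1 2 10)(3 9 7)(5 11)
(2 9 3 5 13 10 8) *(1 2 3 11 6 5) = (1 2 9 11 6 5 13 10 8 3) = [0, 2, 9, 1, 4, 13, 5, 7, 3, 11, 8, 6, 12, 10]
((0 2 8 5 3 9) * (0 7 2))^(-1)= ((2 8 5 3 9 7))^(-1)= (2 7 9 3 5 8)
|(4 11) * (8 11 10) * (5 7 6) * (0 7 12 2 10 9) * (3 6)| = |(0 7 3 6 5 12 2 10 8 11 4 9)| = 12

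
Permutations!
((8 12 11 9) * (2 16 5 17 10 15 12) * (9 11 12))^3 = ((2 16 5 17 10 15 9 8))^3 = (2 17 9 16 10 8 5 15)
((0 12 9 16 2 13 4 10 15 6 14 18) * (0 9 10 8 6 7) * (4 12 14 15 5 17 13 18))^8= (18)(0 14 4 8 6 15 7)(5 12 17 10 13)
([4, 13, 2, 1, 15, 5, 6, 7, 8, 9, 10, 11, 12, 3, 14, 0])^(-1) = [15, 3, 2, 13, 0, 5, 6, 7, 8, 9, 10, 11, 12, 1, 14, 4]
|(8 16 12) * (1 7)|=|(1 7)(8 16 12)|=6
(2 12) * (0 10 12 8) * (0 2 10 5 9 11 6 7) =(0 5 9 11 6 7)(2 8)(10 12) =[5, 1, 8, 3, 4, 9, 7, 0, 2, 11, 12, 6, 10]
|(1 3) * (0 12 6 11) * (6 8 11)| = |(0 12 8 11)(1 3)| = 4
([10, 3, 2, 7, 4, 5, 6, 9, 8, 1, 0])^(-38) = (10)(1 7)(3 9)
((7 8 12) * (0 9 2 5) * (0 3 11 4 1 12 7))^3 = (0 5 4)(1 9 3)(2 11 12)(7 8)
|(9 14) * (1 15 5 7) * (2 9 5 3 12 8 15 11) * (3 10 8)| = |(1 11 2 9 14 5 7)(3 12)(8 15 10)| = 42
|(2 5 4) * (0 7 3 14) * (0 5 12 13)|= |(0 7 3 14 5 4 2 12 13)|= 9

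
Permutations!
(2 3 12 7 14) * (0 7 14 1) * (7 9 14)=(0 9 14 2 3 12 7 1)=[9, 0, 3, 12, 4, 5, 6, 1, 8, 14, 10, 11, 7, 13, 2]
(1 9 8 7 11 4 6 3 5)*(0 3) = (0 3 5 1 9 8 7 11 4 6) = [3, 9, 2, 5, 6, 1, 0, 11, 7, 8, 10, 4]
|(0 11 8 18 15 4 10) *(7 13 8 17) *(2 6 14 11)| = 13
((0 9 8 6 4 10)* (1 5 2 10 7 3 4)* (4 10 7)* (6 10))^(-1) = ((0 9 8 10)(1 5 2 7 3 6))^(-1) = (0 10 8 9)(1 6 3 7 2 5)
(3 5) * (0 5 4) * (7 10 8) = (0 5 3 4)(7 10 8) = [5, 1, 2, 4, 0, 3, 6, 10, 7, 9, 8]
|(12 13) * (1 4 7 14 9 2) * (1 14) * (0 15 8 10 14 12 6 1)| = |(0 15 8 10 14 9 2 12 13 6 1 4 7)| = 13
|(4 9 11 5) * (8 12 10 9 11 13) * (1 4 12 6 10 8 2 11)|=18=|(1 4)(2 11 5 12 8 6 10 9 13)|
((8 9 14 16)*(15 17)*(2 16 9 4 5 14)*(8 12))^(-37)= ((2 16 12 8 4 5 14 9)(15 17))^(-37)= (2 8 14 16 4 9 12 5)(15 17)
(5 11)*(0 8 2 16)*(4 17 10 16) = [8, 1, 4, 3, 17, 11, 6, 7, 2, 9, 16, 5, 12, 13, 14, 15, 0, 10] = (0 8 2 4 17 10 16)(5 11)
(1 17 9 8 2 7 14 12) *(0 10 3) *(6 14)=(0 10 3)(1 17 9 8 2 7 6 14 12)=[10, 17, 7, 0, 4, 5, 14, 6, 2, 8, 3, 11, 1, 13, 12, 15, 16, 9]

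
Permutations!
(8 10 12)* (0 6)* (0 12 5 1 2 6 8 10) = [8, 2, 6, 3, 4, 1, 12, 7, 0, 9, 5, 11, 10] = (0 8)(1 2 6 12 10 5)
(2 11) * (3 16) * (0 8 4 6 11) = (0 8 4 6 11 2)(3 16) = [8, 1, 0, 16, 6, 5, 11, 7, 4, 9, 10, 2, 12, 13, 14, 15, 3]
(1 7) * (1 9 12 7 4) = (1 4)(7 9 12) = [0, 4, 2, 3, 1, 5, 6, 9, 8, 12, 10, 11, 7]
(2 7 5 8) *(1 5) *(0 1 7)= [1, 5, 0, 3, 4, 8, 6, 7, 2]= (0 1 5 8 2)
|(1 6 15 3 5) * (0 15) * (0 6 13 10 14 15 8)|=14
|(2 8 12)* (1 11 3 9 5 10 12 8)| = 8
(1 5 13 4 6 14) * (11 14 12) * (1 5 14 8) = (1 14 5 13 4 6 12 11 8) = [0, 14, 2, 3, 6, 13, 12, 7, 1, 9, 10, 8, 11, 4, 5]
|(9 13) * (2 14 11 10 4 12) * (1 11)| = |(1 11 10 4 12 2 14)(9 13)| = 14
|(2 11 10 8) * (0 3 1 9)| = 4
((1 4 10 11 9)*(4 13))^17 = (1 9 11 10 4 13)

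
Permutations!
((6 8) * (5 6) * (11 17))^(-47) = ((5 6 8)(11 17))^(-47) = (5 6 8)(11 17)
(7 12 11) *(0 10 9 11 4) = (0 10 9 11 7 12 4) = [10, 1, 2, 3, 0, 5, 6, 12, 8, 11, 9, 7, 4]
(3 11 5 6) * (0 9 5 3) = [9, 1, 2, 11, 4, 6, 0, 7, 8, 5, 10, 3] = (0 9 5 6)(3 11)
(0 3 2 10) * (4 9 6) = [3, 1, 10, 2, 9, 5, 4, 7, 8, 6, 0] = (0 3 2 10)(4 9 6)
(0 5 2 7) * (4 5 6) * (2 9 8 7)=(0 6 4 5 9 8 7)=[6, 1, 2, 3, 5, 9, 4, 0, 7, 8]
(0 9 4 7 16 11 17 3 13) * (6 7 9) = (0 6 7 16 11 17 3 13)(4 9) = [6, 1, 2, 13, 9, 5, 7, 16, 8, 4, 10, 17, 12, 0, 14, 15, 11, 3]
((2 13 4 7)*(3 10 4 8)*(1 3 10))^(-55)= ((1 3)(2 13 8 10 4 7))^(-55)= (1 3)(2 7 4 10 8 13)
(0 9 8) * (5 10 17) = (0 9 8)(5 10 17) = [9, 1, 2, 3, 4, 10, 6, 7, 0, 8, 17, 11, 12, 13, 14, 15, 16, 5]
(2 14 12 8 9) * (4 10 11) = [0, 1, 14, 3, 10, 5, 6, 7, 9, 2, 11, 4, 8, 13, 12] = (2 14 12 8 9)(4 10 11)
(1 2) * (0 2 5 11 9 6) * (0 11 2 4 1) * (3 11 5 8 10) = [4, 8, 0, 11, 1, 2, 5, 7, 10, 6, 3, 9] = (0 4 1 8 10 3 11 9 6 5 2)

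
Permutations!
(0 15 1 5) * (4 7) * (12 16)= (0 15 1 5)(4 7)(12 16)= [15, 5, 2, 3, 7, 0, 6, 4, 8, 9, 10, 11, 16, 13, 14, 1, 12]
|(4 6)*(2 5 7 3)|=4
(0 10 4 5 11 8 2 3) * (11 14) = (0 10 4 5 14 11 8 2 3) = [10, 1, 3, 0, 5, 14, 6, 7, 2, 9, 4, 8, 12, 13, 11]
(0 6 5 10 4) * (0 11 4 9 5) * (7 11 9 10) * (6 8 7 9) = [8, 1, 2, 3, 6, 9, 0, 11, 7, 5, 10, 4] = (0 8 7 11 4 6)(5 9)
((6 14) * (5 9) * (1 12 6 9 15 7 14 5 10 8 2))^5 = ((1 12 6 5 15 7 14 9 10 8 2))^5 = (1 7 2 15 8 5 10 6 9 12 14)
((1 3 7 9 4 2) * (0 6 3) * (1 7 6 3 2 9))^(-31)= ((0 3 6 2 7 1)(4 9))^(-31)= (0 1 7 2 6 3)(4 9)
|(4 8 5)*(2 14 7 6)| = 12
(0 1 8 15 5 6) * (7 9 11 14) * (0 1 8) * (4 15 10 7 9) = (0 8 10 7 4 15 5 6 1)(9 11 14) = [8, 0, 2, 3, 15, 6, 1, 4, 10, 11, 7, 14, 12, 13, 9, 5]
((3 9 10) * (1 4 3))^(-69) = (1 4 3 9 10)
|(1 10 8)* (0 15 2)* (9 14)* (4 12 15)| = 30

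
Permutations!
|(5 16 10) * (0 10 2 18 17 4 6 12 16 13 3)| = |(0 10 5 13 3)(2 18 17 4 6 12 16)| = 35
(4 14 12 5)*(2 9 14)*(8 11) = (2 9 14 12 5 4)(8 11) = [0, 1, 9, 3, 2, 4, 6, 7, 11, 14, 10, 8, 5, 13, 12]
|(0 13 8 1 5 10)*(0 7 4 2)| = |(0 13 8 1 5 10 7 4 2)| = 9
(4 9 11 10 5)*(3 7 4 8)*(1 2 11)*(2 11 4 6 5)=(1 11 10 2 4 9)(3 7 6 5 8)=[0, 11, 4, 7, 9, 8, 5, 6, 3, 1, 2, 10]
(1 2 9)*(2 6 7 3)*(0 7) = (0 7 3 2 9 1 6) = [7, 6, 9, 2, 4, 5, 0, 3, 8, 1]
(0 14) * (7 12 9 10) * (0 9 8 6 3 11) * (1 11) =(0 14 9 10 7 12 8 6 3 1 11) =[14, 11, 2, 1, 4, 5, 3, 12, 6, 10, 7, 0, 8, 13, 9]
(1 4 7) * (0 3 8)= (0 3 8)(1 4 7)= [3, 4, 2, 8, 7, 5, 6, 1, 0]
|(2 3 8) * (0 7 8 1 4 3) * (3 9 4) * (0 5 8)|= |(0 7)(1 3)(2 5 8)(4 9)|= 6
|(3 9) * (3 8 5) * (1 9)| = |(1 9 8 5 3)| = 5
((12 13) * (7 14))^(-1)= (7 14)(12 13)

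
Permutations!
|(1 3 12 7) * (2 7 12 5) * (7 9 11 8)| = |(12)(1 3 5 2 9 11 8 7)| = 8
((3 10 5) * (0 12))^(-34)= (12)(3 5 10)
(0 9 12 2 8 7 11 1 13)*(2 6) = (0 9 12 6 2 8 7 11 1 13) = [9, 13, 8, 3, 4, 5, 2, 11, 7, 12, 10, 1, 6, 0]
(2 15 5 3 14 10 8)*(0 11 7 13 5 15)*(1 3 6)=(15)(0 11 7 13 5 6 1 3 14 10 8 2)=[11, 3, 0, 14, 4, 6, 1, 13, 2, 9, 8, 7, 12, 5, 10, 15]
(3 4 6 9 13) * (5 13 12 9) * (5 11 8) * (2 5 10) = (2 5 13 3 4 6 11 8 10)(9 12) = [0, 1, 5, 4, 6, 13, 11, 7, 10, 12, 2, 8, 9, 3]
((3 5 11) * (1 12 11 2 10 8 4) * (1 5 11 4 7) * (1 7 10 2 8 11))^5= (1 10 4 3 8 12 11 5)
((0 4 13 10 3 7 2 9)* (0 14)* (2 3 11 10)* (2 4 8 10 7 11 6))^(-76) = ((0 8 10 6 2 9 14)(3 11 7)(4 13))^(-76) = (0 8 10 6 2 9 14)(3 7 11)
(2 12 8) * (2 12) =(8 12) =[0, 1, 2, 3, 4, 5, 6, 7, 12, 9, 10, 11, 8]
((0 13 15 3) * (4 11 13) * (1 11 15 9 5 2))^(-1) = (0 3 15 4)(1 2 5 9 13 11)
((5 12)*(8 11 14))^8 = (8 14 11)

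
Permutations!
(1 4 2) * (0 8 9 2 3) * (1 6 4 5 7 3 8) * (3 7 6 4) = (0 1 5 6 3)(2 4 8 9) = [1, 5, 4, 0, 8, 6, 3, 7, 9, 2]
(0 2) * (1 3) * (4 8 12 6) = (0 2)(1 3)(4 8 12 6) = [2, 3, 0, 1, 8, 5, 4, 7, 12, 9, 10, 11, 6]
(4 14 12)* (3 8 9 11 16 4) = (3 8 9 11 16 4 14 12) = [0, 1, 2, 8, 14, 5, 6, 7, 9, 11, 10, 16, 3, 13, 12, 15, 4]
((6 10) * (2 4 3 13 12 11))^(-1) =((2 4 3 13 12 11)(6 10))^(-1) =(2 11 12 13 3 4)(6 10)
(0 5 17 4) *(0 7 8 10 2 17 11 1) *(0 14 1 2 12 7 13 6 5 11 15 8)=[11, 14, 17, 3, 13, 15, 5, 0, 10, 9, 12, 2, 7, 6, 1, 8, 16, 4]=(0 11 2 17 4 13 6 5 15 8 10 12 7)(1 14)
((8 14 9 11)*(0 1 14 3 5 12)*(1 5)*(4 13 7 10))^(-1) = ((0 5 12)(1 14 9 11 8 3)(4 13 7 10))^(-1) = (0 12 5)(1 3 8 11 9 14)(4 10 7 13)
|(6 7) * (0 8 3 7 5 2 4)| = 8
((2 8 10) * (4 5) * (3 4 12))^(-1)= (2 10 8)(3 12 5 4)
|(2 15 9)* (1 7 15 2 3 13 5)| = 7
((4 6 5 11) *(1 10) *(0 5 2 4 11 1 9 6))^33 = (11)(0 5 1 10 9 6 2 4)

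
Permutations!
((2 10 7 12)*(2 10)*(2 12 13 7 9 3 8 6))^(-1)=(2 6 8 3 9 10 12)(7 13)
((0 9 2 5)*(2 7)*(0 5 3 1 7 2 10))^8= ((0 9 2 3 1 7 10))^8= (0 9 2 3 1 7 10)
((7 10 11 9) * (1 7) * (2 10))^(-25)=(1 9 11 10 2 7)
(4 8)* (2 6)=(2 6)(4 8)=[0, 1, 6, 3, 8, 5, 2, 7, 4]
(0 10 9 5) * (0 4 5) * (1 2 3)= (0 10 9)(1 2 3)(4 5)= [10, 2, 3, 1, 5, 4, 6, 7, 8, 0, 9]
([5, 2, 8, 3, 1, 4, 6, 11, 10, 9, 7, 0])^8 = (0 11 7 10 8 2 1 4 5)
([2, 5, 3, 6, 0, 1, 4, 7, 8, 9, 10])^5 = (10)(1 5)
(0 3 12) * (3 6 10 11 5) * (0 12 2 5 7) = (12)(0 6 10 11 7)(2 5 3) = [6, 1, 5, 2, 4, 3, 10, 0, 8, 9, 11, 7, 12]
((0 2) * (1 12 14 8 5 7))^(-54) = (14)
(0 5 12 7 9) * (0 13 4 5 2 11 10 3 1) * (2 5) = [5, 0, 11, 1, 2, 12, 6, 9, 8, 13, 3, 10, 7, 4] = (0 5 12 7 9 13 4 2 11 10 3 1)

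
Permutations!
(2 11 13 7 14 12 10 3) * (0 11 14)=(0 11 13 7)(2 14 12 10 3)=[11, 1, 14, 2, 4, 5, 6, 0, 8, 9, 3, 13, 10, 7, 12]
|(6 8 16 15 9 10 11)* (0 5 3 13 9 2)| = 12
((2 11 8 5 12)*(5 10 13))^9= (2 8 13 12 11 10 5)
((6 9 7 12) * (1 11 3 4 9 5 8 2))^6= ((1 11 3 4 9 7 12 6 5 8 2))^6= (1 12 11 6 3 5 4 8 9 2 7)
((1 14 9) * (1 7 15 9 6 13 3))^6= ((1 14 6 13 3)(7 15 9))^6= (15)(1 14 6 13 3)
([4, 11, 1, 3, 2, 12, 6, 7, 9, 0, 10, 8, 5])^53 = (0 11 4 8 2 9 1)(5 12)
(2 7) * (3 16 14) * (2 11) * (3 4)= [0, 1, 7, 16, 3, 5, 6, 11, 8, 9, 10, 2, 12, 13, 4, 15, 14]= (2 7 11)(3 16 14 4)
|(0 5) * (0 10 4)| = |(0 5 10 4)| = 4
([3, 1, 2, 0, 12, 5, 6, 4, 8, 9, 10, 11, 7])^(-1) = (0 3)(4 7 12)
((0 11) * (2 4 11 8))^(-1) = ((0 8 2 4 11))^(-1) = (0 11 4 2 8)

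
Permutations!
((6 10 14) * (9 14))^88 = (14)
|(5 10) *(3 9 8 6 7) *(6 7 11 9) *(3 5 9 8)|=8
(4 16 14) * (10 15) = (4 16 14)(10 15) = [0, 1, 2, 3, 16, 5, 6, 7, 8, 9, 15, 11, 12, 13, 4, 10, 14]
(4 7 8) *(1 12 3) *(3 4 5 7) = [0, 12, 2, 1, 3, 7, 6, 8, 5, 9, 10, 11, 4] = (1 12 4 3)(5 7 8)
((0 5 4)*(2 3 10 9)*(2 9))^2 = ((0 5 4)(2 3 10))^2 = (0 4 5)(2 10 3)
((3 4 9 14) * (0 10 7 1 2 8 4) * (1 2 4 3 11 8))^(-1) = ((0 10 7 2 1 4 9 14 11 8 3))^(-1) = (0 3 8 11 14 9 4 1 2 7 10)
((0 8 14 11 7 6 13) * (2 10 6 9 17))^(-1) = ((0 8 14 11 7 9 17 2 10 6 13))^(-1) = (0 13 6 10 2 17 9 7 11 14 8)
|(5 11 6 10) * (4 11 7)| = 6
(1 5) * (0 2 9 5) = (0 2 9 5 1) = [2, 0, 9, 3, 4, 1, 6, 7, 8, 5]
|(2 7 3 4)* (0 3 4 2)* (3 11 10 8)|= 8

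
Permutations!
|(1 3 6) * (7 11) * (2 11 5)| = 12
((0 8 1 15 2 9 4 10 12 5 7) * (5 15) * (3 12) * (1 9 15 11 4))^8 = ((0 8 9 1 5 7)(2 15)(3 12 11 4 10))^8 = (15)(0 9 5)(1 7 8)(3 4 12 10 11)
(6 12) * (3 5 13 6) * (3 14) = [0, 1, 2, 5, 4, 13, 12, 7, 8, 9, 10, 11, 14, 6, 3] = (3 5 13 6 12 14)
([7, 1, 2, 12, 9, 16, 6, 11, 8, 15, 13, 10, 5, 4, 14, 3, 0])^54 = (0 9)(3 11)(4 16)(5 13)(7 15)(10 12)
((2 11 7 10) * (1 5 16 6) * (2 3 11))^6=(1 16)(3 7)(5 6)(10 11)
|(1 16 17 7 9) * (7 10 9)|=|(1 16 17 10 9)|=5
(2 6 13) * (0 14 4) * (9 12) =(0 14 4)(2 6 13)(9 12) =[14, 1, 6, 3, 0, 5, 13, 7, 8, 12, 10, 11, 9, 2, 4]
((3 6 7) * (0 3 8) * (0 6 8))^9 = ((0 3 8 6 7))^9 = (0 7 6 8 3)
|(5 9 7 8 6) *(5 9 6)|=|(5 6 9 7 8)|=5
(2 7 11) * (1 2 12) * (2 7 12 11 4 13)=(1 7 4 13 2 12)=[0, 7, 12, 3, 13, 5, 6, 4, 8, 9, 10, 11, 1, 2]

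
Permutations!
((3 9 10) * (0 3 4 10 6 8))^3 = (0 6 3 8 9)(4 10)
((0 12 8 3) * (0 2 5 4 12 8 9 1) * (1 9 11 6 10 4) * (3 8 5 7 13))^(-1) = (0 1 5)(2 3 13 7)(4 10 6 11 12)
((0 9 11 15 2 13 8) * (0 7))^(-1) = ((0 9 11 15 2 13 8 7))^(-1) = (0 7 8 13 2 15 11 9)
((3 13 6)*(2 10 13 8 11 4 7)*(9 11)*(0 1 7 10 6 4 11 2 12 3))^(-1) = (0 6 2 9 8 3 12 7 1)(4 13 10)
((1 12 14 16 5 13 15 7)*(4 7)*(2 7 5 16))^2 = (16)(1 14 7 12 2)(4 13)(5 15)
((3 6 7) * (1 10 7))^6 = ((1 10 7 3 6))^6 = (1 10 7 3 6)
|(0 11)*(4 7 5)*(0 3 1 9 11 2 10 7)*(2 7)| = 4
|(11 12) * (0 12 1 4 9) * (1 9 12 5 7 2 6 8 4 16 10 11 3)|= 14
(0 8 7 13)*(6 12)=(0 8 7 13)(6 12)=[8, 1, 2, 3, 4, 5, 12, 13, 7, 9, 10, 11, 6, 0]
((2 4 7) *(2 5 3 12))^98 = (2 7 3)(4 5 12)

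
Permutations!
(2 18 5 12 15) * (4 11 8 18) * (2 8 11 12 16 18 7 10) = (2 4 12 15 8 7 10)(5 16 18) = [0, 1, 4, 3, 12, 16, 6, 10, 7, 9, 2, 11, 15, 13, 14, 8, 18, 17, 5]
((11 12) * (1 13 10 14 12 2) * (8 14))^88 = (14)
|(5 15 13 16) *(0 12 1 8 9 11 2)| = |(0 12 1 8 9 11 2)(5 15 13 16)| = 28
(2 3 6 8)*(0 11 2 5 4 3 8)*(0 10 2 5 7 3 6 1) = (0 11 5 4 6 10 2 8 7 3 1) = [11, 0, 8, 1, 6, 4, 10, 3, 7, 9, 2, 5]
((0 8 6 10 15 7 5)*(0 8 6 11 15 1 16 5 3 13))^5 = (0 5 3 1 15 6 8 13 16 7 10 11)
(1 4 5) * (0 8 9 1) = [8, 4, 2, 3, 5, 0, 6, 7, 9, 1] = (0 8 9 1 4 5)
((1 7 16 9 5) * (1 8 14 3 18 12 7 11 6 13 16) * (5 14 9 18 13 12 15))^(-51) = (1 7 12 6 11)(3 18 8)(5 14 16)(9 13 15)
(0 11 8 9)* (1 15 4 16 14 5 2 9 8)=(0 11 1 15 4 16 14 5 2 9)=[11, 15, 9, 3, 16, 2, 6, 7, 8, 0, 10, 1, 12, 13, 5, 4, 14]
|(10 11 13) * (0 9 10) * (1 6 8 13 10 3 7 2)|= 18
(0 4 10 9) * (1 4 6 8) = (0 6 8 1 4 10 9) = [6, 4, 2, 3, 10, 5, 8, 7, 1, 0, 9]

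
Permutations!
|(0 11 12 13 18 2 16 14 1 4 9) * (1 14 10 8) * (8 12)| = 6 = |(0 11 8 1 4 9)(2 16 10 12 13 18)|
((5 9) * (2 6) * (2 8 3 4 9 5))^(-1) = (2 9 4 3 8 6)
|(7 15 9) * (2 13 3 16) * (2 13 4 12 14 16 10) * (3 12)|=|(2 4 3 10)(7 15 9)(12 14 16 13)|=12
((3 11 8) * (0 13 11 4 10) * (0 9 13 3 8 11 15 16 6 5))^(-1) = (0 5 6 16 15 13 9 10 4 3)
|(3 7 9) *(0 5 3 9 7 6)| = 4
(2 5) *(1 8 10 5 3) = (1 8 10 5 2 3) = [0, 8, 3, 1, 4, 2, 6, 7, 10, 9, 5]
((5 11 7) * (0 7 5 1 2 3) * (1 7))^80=((0 1 2 3)(5 11))^80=(11)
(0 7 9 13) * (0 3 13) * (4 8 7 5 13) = [5, 1, 2, 4, 8, 13, 6, 9, 7, 0, 10, 11, 12, 3] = (0 5 13 3 4 8 7 9)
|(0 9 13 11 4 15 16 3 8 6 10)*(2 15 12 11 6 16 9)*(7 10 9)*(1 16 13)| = |(0 2 15 7 10)(1 16 3 8 13 6 9)(4 12 11)| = 105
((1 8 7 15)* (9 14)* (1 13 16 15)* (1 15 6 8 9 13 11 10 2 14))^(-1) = ((1 9)(2 14 13 16 6 8 7 15 11 10))^(-1) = (1 9)(2 10 11 15 7 8 6 16 13 14)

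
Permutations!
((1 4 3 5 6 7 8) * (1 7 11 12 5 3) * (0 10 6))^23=((0 10 6 11 12 5)(1 4)(7 8))^23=(0 5 12 11 6 10)(1 4)(7 8)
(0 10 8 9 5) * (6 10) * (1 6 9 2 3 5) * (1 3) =(0 9 3 5)(1 6 10 8 2) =[9, 6, 1, 5, 4, 0, 10, 7, 2, 3, 8]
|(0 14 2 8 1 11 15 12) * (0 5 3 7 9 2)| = 10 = |(0 14)(1 11 15 12 5 3 7 9 2 8)|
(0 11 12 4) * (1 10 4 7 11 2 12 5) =(0 2 12 7 11 5 1 10 4) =[2, 10, 12, 3, 0, 1, 6, 11, 8, 9, 4, 5, 7]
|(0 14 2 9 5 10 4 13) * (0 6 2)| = |(0 14)(2 9 5 10 4 13 6)| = 14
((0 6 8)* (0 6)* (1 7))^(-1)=(1 7)(6 8)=((1 7)(6 8))^(-1)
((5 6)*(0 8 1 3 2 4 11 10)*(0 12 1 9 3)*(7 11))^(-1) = (0 1 12 10 11 7 4 2 3 9 8)(5 6)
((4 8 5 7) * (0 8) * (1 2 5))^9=(0 1 5 4 8 2 7)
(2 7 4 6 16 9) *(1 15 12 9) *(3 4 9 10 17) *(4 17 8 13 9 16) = (1 15 12 10 8 13 9 2 7 16)(3 17)(4 6) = [0, 15, 7, 17, 6, 5, 4, 16, 13, 2, 8, 11, 10, 9, 14, 12, 1, 3]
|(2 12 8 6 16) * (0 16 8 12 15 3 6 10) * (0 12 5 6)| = |(0 16 2 15 3)(5 6 8 10 12)| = 5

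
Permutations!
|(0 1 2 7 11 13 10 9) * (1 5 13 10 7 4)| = |(0 5 13 7 11 10 9)(1 2 4)| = 21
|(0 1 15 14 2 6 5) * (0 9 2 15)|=4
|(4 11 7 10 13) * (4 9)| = |(4 11 7 10 13 9)| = 6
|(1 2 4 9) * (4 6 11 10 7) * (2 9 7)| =4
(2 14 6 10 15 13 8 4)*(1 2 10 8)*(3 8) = (1 2 14 6 3 8 4 10 15 13) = [0, 2, 14, 8, 10, 5, 3, 7, 4, 9, 15, 11, 12, 1, 6, 13]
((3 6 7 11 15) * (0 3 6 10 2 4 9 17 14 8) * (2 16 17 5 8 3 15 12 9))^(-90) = (17)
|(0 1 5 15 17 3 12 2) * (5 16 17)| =14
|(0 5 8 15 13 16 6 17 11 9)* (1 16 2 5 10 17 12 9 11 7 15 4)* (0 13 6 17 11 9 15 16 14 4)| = 24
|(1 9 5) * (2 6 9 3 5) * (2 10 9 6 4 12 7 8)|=|(1 3 5)(2 4 12 7 8)(9 10)|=30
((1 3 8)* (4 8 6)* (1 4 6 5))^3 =(4 8)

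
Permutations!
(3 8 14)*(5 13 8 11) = (3 11 5 13 8 14) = [0, 1, 2, 11, 4, 13, 6, 7, 14, 9, 10, 5, 12, 8, 3]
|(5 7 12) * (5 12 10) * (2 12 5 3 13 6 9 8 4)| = |(2 12 5 7 10 3 13 6 9 8 4)| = 11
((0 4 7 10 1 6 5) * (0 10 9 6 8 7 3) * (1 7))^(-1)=(0 3 4)(1 8)(5 6 9 7 10)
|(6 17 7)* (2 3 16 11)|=|(2 3 16 11)(6 17 7)|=12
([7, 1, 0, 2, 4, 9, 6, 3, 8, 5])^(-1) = (0 2 3 7)(5 9)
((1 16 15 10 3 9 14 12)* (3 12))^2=((1 16 15 10 12)(3 9 14))^2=(1 15 12 16 10)(3 14 9)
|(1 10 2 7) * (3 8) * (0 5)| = 4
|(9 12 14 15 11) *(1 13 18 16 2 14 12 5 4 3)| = |(1 13 18 16 2 14 15 11 9 5 4 3)| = 12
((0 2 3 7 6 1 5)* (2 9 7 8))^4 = ((0 9 7 6 1 5)(2 3 8))^4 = (0 1 7)(2 3 8)(5 6 9)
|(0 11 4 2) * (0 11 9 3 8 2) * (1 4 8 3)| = 12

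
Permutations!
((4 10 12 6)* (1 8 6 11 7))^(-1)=((1 8 6 4 10 12 11 7))^(-1)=(1 7 11 12 10 4 6 8)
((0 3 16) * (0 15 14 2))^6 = (16)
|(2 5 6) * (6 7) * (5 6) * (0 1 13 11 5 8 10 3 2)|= 11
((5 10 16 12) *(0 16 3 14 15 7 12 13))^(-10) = (0 13 16)(3 12 14 5 15 10 7)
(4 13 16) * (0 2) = (0 2)(4 13 16) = [2, 1, 0, 3, 13, 5, 6, 7, 8, 9, 10, 11, 12, 16, 14, 15, 4]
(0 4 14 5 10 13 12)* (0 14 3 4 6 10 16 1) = (0 6 10 13 12 14 5 16 1)(3 4) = [6, 0, 2, 4, 3, 16, 10, 7, 8, 9, 13, 11, 14, 12, 5, 15, 1]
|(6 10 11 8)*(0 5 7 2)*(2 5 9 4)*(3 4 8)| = 18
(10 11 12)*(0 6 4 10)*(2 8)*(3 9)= (0 6 4 10 11 12)(2 8)(3 9)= [6, 1, 8, 9, 10, 5, 4, 7, 2, 3, 11, 12, 0]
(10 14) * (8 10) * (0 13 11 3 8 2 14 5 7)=[13, 1, 14, 8, 4, 7, 6, 0, 10, 9, 5, 3, 12, 11, 2]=(0 13 11 3 8 10 5 7)(2 14)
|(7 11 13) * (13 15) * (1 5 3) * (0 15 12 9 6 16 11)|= 60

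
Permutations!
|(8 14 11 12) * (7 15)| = 4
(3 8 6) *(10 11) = (3 8 6)(10 11) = [0, 1, 2, 8, 4, 5, 3, 7, 6, 9, 11, 10]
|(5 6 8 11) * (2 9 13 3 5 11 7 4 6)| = |(2 9 13 3 5)(4 6 8 7)| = 20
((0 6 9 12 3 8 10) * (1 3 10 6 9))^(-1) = ((0 9 12 10)(1 3 8 6))^(-1) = (0 10 12 9)(1 6 8 3)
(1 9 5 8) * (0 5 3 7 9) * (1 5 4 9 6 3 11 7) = (0 4 9 11 7 6 3 1)(5 8) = [4, 0, 2, 1, 9, 8, 3, 6, 5, 11, 10, 7]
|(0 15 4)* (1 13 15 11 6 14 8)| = 9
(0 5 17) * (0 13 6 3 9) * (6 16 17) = (0 5 6 3 9)(13 16 17) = [5, 1, 2, 9, 4, 6, 3, 7, 8, 0, 10, 11, 12, 16, 14, 15, 17, 13]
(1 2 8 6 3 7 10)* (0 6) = (0 6 3 7 10 1 2 8) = [6, 2, 8, 7, 4, 5, 3, 10, 0, 9, 1]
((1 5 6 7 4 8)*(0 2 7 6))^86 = (0 7 8 5 2 4 1)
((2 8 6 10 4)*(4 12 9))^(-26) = (2 6 12 4 8 10 9) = ((2 8 6 10 12 9 4))^(-26)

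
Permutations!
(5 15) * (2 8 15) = (2 8 15 5) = [0, 1, 8, 3, 4, 2, 6, 7, 15, 9, 10, 11, 12, 13, 14, 5]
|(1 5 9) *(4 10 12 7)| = |(1 5 9)(4 10 12 7)| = 12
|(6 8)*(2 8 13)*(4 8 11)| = |(2 11 4 8 6 13)| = 6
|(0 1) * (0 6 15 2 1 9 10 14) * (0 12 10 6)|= 6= |(0 9 6 15 2 1)(10 14 12)|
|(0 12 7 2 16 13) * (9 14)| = 6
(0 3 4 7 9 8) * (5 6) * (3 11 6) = (0 11 6 5 3 4 7 9 8) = [11, 1, 2, 4, 7, 3, 5, 9, 0, 8, 10, 6]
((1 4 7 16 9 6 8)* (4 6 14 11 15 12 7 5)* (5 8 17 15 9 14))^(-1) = (1 8 4 5 9 11 14 16 7 12 15 17 6)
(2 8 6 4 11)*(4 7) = (2 8 6 7 4 11) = [0, 1, 8, 3, 11, 5, 7, 4, 6, 9, 10, 2]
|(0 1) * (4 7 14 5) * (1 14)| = |(0 14 5 4 7 1)| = 6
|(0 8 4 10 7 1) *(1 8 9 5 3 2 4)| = 10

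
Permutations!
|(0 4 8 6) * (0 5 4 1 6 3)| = 7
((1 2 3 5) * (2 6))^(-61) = ((1 6 2 3 5))^(-61) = (1 5 3 2 6)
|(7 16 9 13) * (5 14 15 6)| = |(5 14 15 6)(7 16 9 13)| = 4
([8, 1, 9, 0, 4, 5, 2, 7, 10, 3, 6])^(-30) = [9, 1, 10, 2, 4, 5, 8, 7, 3, 6, 0]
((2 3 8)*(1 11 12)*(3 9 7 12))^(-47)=(1 11 3 8 2 9 7 12)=((1 11 3 8 2 9 7 12))^(-47)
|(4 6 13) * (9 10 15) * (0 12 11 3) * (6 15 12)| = 10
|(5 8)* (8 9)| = |(5 9 8)| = 3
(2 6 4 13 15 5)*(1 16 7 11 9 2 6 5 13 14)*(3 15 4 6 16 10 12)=(1 10 12 3 15 13 4 14)(2 5 16 7 11 9)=[0, 10, 5, 15, 14, 16, 6, 11, 8, 2, 12, 9, 3, 4, 1, 13, 7]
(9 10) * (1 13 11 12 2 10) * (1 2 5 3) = (1 13 11 12 5 3)(2 10 9) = [0, 13, 10, 1, 4, 3, 6, 7, 8, 2, 9, 12, 5, 11]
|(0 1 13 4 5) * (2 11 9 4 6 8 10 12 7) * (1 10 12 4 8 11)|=|(0 10 4 5)(1 13 6 11 9 8 12 7 2)|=36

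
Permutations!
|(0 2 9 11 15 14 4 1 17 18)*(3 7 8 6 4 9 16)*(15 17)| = 15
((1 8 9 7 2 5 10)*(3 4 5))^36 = ((1 8 9 7 2 3 4 5 10))^36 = (10)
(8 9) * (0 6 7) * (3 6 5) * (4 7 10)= (0 5 3 6 10 4 7)(8 9)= [5, 1, 2, 6, 7, 3, 10, 0, 9, 8, 4]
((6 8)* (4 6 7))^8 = (8) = ((4 6 8 7))^8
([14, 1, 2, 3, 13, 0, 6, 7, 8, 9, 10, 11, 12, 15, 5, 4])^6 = (15)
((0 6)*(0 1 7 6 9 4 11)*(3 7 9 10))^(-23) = (0 6 11 7 4 3 9 10 1)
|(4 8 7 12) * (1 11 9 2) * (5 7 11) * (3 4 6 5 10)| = |(1 10 3 4 8 11 9 2)(5 7 12 6)| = 8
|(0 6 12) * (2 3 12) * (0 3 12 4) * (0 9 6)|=|(2 12 3 4 9 6)|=6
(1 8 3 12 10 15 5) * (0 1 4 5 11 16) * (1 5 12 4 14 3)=(0 5 14 3 4 12 10 15 11 16)(1 8)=[5, 8, 2, 4, 12, 14, 6, 7, 1, 9, 15, 16, 10, 13, 3, 11, 0]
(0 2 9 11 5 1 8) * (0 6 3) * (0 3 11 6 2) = (1 8 2 9 6 11 5) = [0, 8, 9, 3, 4, 1, 11, 7, 2, 6, 10, 5]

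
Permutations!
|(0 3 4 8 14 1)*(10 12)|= 6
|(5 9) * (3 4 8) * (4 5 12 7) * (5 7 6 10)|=|(3 7 4 8)(5 9 12 6 10)|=20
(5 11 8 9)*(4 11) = [0, 1, 2, 3, 11, 4, 6, 7, 9, 5, 10, 8] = (4 11 8 9 5)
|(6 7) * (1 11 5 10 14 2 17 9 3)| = |(1 11 5 10 14 2 17 9 3)(6 7)| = 18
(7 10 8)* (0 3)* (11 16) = (0 3)(7 10 8)(11 16) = [3, 1, 2, 0, 4, 5, 6, 10, 7, 9, 8, 16, 12, 13, 14, 15, 11]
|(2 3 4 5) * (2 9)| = 5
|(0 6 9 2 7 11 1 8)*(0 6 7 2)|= 7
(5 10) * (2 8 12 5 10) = (2 8 12 5) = [0, 1, 8, 3, 4, 2, 6, 7, 12, 9, 10, 11, 5]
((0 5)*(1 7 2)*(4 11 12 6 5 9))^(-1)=(0 5 6 12 11 4 9)(1 2 7)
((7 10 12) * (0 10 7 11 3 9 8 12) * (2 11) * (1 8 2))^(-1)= (0 10)(1 12 8)(2 9 3 11)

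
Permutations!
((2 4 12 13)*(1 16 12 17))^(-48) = (1 16 12 13 2 4 17)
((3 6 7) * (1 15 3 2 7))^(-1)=((1 15 3 6)(2 7))^(-1)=(1 6 3 15)(2 7)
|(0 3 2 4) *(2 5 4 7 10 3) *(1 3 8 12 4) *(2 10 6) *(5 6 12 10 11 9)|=|(0 11 9 5 1 3 6 2 7 12 4)(8 10)|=22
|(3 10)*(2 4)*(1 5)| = 2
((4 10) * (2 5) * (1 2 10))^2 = ((1 2 5 10 4))^2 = (1 5 4 2 10)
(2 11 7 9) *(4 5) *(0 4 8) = (0 4 5 8)(2 11 7 9) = [4, 1, 11, 3, 5, 8, 6, 9, 0, 2, 10, 7]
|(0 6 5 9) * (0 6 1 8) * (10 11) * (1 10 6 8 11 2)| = 9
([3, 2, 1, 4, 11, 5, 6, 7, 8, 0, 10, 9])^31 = [3, 2, 1, 4, 11, 5, 6, 7, 8, 0, 10, 9]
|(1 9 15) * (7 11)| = 6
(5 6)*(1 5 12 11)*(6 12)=[0, 5, 2, 3, 4, 12, 6, 7, 8, 9, 10, 1, 11]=(1 5 12 11)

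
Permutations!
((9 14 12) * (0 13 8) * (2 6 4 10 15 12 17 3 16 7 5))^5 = (0 8 13)(2 12 16 4 14 5 15 3 6 9 7 10 17)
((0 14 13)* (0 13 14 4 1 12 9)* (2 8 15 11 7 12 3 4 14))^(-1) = ((0 14 2 8 15 11 7 12 9)(1 3 4))^(-1) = (0 9 12 7 11 15 8 2 14)(1 4 3)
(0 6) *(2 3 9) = (0 6)(2 3 9) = [6, 1, 3, 9, 4, 5, 0, 7, 8, 2]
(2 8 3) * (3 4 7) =(2 8 4 7 3) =[0, 1, 8, 2, 7, 5, 6, 3, 4]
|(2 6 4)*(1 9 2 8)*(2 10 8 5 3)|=20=|(1 9 10 8)(2 6 4 5 3)|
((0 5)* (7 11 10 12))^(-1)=((0 5)(7 11 10 12))^(-1)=(0 5)(7 12 10 11)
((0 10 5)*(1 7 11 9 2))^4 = ((0 10 5)(1 7 11 9 2))^4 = (0 10 5)(1 2 9 11 7)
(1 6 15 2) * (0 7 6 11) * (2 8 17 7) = (0 2 1 11)(6 15 8 17 7) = [2, 11, 1, 3, 4, 5, 15, 6, 17, 9, 10, 0, 12, 13, 14, 8, 16, 7]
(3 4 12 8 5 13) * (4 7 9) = (3 7 9 4 12 8 5 13) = [0, 1, 2, 7, 12, 13, 6, 9, 5, 4, 10, 11, 8, 3]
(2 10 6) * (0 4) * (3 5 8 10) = (0 4)(2 3 5 8 10 6) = [4, 1, 3, 5, 0, 8, 2, 7, 10, 9, 6]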